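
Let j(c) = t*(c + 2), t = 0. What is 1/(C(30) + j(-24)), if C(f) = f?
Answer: 1/30 ≈ 0.033333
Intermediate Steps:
j(c) = 0 (j(c) = 0*(c + 2) = 0*(2 + c) = 0)
1/(C(30) + j(-24)) = 1/(30 + 0) = 1/30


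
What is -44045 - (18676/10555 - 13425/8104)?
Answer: -3767518526829/85537720 ≈ -44045.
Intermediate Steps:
-44045 - (18676/10555 - 13425/8104) = -44045 - 1*9649429/85537720 = -44045 - 9649429/85537720 = -3767518526829/85537720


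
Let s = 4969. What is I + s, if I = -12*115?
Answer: 3589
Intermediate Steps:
I = -1380
I + s = -1380 + 4969 = 3589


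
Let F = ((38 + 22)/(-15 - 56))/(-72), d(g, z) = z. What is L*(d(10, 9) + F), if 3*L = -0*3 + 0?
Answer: 0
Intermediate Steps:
F = 5/426 (F = (60/(-71))*(-1/72) = (60*(-1/71))*(-1/72) = -60/71*(-1/72) = 5/426 ≈ 0.011737)
L = 0 (L = (-0*3 + 0)/3 = (-6*0 + 0)/3 = (0 + 0)/3 = (⅓)*0 = 0)
L*(d(10, 9) + F) = 0*(9 + 5/426) = 0*(3839/426) = 0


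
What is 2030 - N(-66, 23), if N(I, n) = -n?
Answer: 2053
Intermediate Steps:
2030 - N(-66, 23) = 2030 - (-1)*23 = 2030 - 1*(-23) = 2030 + 23 = 2053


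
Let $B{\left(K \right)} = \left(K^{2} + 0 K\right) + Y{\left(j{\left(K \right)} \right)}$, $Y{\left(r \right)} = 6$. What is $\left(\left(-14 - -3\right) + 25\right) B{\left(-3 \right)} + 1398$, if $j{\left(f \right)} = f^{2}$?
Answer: $1608$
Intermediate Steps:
$B{\left(K \right)} = 6 + K^{2}$ ($B{\left(K \right)} = \left(K^{2} + 0 K\right) + 6 = \left(K^{2} + 0\right) + 6 = K^{2} + 6 = 6 + K^{2}$)
$\left(\left(-14 - -3\right) + 25\right) B{\left(-3 \right)} + 1398 = \left(\left(-14 - -3\right) + 25\right) \left(6 + \left(-3\right)^{2}\right) + 1398 = \left(\left(-14 + 3\right) + 25\right) \left(6 + 9\right) + 1398 = \left(-11 + 25\right) 15 + 1398 = 14 \cdot 15 + 1398 = 210 + 1398 = 1608$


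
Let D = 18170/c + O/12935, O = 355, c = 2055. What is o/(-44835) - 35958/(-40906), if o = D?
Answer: 856886324306938/975017572700535 ≈ 0.87884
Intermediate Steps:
D = 9430339/1063257 (D = 18170/2055 + 355/12935 = 18170*(1/2055) + 355*(1/12935) = 3634/411 + 71/2587 = 9430339/1063257 ≈ 8.8693)
o = 9430339/1063257 ≈ 8.8693
o/(-44835) - 35958/(-40906) = (9430339/1063257)/(-44835) - 35958/(-40906) = (9430339/1063257)*(-1/44835) - 35958*(-1/40906) = -9430339/47671127595 + 17979/20453 = 856886324306938/975017572700535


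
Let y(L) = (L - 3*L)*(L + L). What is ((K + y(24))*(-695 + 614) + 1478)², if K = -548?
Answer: 54051600100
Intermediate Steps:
y(L) = -4*L² (y(L) = (-2*L)*(2*L) = -4*L²)
((K + y(24))*(-695 + 614) + 1478)² = ((-548 - 4*24²)*(-695 + 614) + 1478)² = ((-548 - 4*576)*(-81) + 1478)² = ((-548 - 2304)*(-81) + 1478)² = (-2852*(-81) + 1478)² = (231012 + 1478)² = 232490² = 54051600100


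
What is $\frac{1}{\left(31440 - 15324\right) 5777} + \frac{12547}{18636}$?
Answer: $\frac{16224339845}{24097935166} \approx 0.67327$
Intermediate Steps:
$\frac{1}{\left(31440 - 15324\right) 5777} + \frac{12547}{18636} = \frac{1}{16116} \cdot \frac{1}{5777} + 12547 \cdot \frac{1}{18636} = \frac{1}{16116} \cdot \frac{1}{5777} + \frac{12547}{18636} = \frac{1}{93102132} + \frac{12547}{18636} = \frac{16224339845}{24097935166}$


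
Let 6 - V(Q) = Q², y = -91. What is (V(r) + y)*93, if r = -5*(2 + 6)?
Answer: -156705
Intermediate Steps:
r = -40 (r = -5*8 = -40)
V(Q) = 6 - Q²
(V(r) + y)*93 = ((6 - 1*(-40)²) - 91)*93 = ((6 - 1*1600) - 91)*93 = ((6 - 1600) - 91)*93 = (-1594 - 91)*93 = -1685*93 = -156705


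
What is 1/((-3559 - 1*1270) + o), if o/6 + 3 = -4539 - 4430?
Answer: -1/58661 ≈ -1.7047e-5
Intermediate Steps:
o = -53832 (o = -18 + 6*(-4539 - 4430) = -18 + 6*(-8969) = -18 - 53814 = -53832)
1/((-3559 - 1*1270) + o) = 1/((-3559 - 1*1270) - 53832) = 1/((-3559 - 1270) - 53832) = 1/(-4829 - 53832) = 1/(-58661) = -1/58661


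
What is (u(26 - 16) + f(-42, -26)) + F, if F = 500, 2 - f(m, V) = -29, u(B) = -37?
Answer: 494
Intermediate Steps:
f(m, V) = 31 (f(m, V) = 2 - 1*(-29) = 2 + 29 = 31)
(u(26 - 16) + f(-42, -26)) + F = (-37 + 31) + 500 = -6 + 500 = 494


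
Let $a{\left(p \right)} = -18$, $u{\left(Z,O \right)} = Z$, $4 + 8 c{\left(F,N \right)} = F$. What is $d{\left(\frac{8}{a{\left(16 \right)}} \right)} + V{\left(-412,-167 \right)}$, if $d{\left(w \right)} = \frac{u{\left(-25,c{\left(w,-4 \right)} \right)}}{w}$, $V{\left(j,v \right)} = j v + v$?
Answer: $\frac{274773}{4} \approx 68693.0$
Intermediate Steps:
$c{\left(F,N \right)} = - \frac{1}{2} + \frac{F}{8}$
$V{\left(j,v \right)} = v + j v$
$d{\left(w \right)} = - \frac{25}{w}$
$d{\left(\frac{8}{a{\left(16 \right)}} \right)} + V{\left(-412,-167 \right)} = - \frac{25}{8 \frac{1}{-18}} - 167 \left(1 - 412\right) = - \frac{25}{8 \left(- \frac{1}{18}\right)} - -68637 = - \frac{25}{- \frac{4}{9}} + 68637 = \left(-25\right) \left(- \frac{9}{4}\right) + 68637 = \frac{225}{4} + 68637 = \frac{274773}{4}$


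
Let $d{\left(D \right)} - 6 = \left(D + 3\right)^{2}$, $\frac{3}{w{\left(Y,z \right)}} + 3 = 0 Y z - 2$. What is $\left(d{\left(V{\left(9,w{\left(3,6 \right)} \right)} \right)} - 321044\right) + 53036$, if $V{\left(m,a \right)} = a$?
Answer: $- \frac{6699906}{25} \approx -2.68 \cdot 10^{5}$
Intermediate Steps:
$w{\left(Y,z \right)} = - \frac{3}{5}$ ($w{\left(Y,z \right)} = \frac{3}{-3 + \left(0 Y z - 2\right)} = \frac{3}{-3 - \left(2 + 0 z\right)} = \frac{3}{-3 + \left(0 - 2\right)} = \frac{3}{-3 - 2} = \frac{3}{-5} = 3 \left(- \frac{1}{5}\right) = - \frac{3}{5}$)
$d{\left(D \right)} = 6 + \left(3 + D\right)^{2}$ ($d{\left(D \right)} = 6 + \left(D + 3\right)^{2} = 6 + \left(3 + D\right)^{2}$)
$\left(d{\left(V{\left(9,w{\left(3,6 \right)} \right)} \right)} - 321044\right) + 53036 = \left(\left(6 + \left(3 - \frac{3}{5}\right)^{2}\right) - 321044\right) + 53036 = \left(\left(6 + \left(\frac{12}{5}\right)^{2}\right) - 321044\right) + 53036 = \left(\left(6 + \frac{144}{25}\right) - 321044\right) + 53036 = \left(\frac{294}{25} - 321044\right) + 53036 = - \frac{8025806}{25} + 53036 = - \frac{6699906}{25}$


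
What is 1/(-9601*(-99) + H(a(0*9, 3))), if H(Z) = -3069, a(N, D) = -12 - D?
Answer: 1/947430 ≈ 1.0555e-6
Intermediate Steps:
1/(-9601*(-99) + H(a(0*9, 3))) = 1/(-9601*(-99) - 3069) = 1/(950499 - 3069) = 1/947430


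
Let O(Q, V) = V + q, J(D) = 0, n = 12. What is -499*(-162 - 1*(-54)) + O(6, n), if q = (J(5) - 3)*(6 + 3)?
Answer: 53877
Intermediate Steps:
q = -27 (q = (0 - 3)*(6 + 3) = -3*9 = -27)
O(Q, V) = -27 + V (O(Q, V) = V - 27 = -27 + V)
-499*(-162 - 1*(-54)) + O(6, n) = -499*(-162 - 1*(-54)) + (-27 + 12) = -499*(-162 + 54) - 15 = -499*(-108) - 15 = 53892 - 15 = 53877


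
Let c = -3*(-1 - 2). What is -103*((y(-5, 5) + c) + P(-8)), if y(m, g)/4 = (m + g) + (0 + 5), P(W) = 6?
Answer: -3605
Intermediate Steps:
c = 9 (c = -3*(-3) = 9)
y(m, g) = 20 + 4*g + 4*m (y(m, g) = 4*((m + g) + (0 + 5)) = 4*((g + m) + 5) = 4*(5 + g + m) = 20 + 4*g + 4*m)
-103*((y(-5, 5) + c) + P(-8)) = -103*(((20 + 4*5 + 4*(-5)) + 9) + 6) = -103*(((20 + 20 - 20) + 9) + 6) = -103*((20 + 9) + 6) = -103*(29 + 6) = -103*35 = -3605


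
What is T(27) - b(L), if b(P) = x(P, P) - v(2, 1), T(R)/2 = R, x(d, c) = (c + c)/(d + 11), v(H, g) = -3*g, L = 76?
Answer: 4285/87 ≈ 49.253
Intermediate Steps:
x(d, c) = 2*c/(11 + d) (x(d, c) = (2*c)/(11 + d) = 2*c/(11 + d))
T(R) = 2*R
b(P) = 3 + 2*P/(11 + P) (b(P) = 2*P/(11 + P) - (-3) = 2*P/(11 + P) - 1*(-3) = 2*P/(11 + P) + 3 = 3 + 2*P/(11 + P))
T(27) - b(L) = 2*27 - (33 + 5*76)/(11 + 76) = 54 - (33 + 380)/87 = 54 - 413/87 = 4285/87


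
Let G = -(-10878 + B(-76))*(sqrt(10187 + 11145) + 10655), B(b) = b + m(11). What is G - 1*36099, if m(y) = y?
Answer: 116561566 + 21886*sqrt(5333) ≈ 1.1816e+8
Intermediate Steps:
B(b) = 11 + b (B(b) = b + 11 = 11 + b)
G = 116597665 + 21886*sqrt(5333) (G = -(-10878 + (11 - 76))*(sqrt(10187 + 11145) + 10655) = -(-10878 - 65)*(sqrt(21332) + 10655) = -(-10943)*(2*sqrt(5333) + 10655) = -(-10943)*(10655 + 2*sqrt(5333)) = -(-116597665 - 21886*sqrt(5333)) = 116597665 + 21886*sqrt(5333) ≈ 1.1820e+8)
G - 1*36099 = (116597665 + 21886*sqrt(5333)) - 1*36099 = (116597665 + 21886*sqrt(5333)) - 36099 = 116561566 + 21886*sqrt(5333)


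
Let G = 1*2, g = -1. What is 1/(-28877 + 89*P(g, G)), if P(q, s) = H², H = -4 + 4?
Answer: -1/28877 ≈ -3.4630e-5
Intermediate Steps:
H = 0
G = 2
P(q, s) = 0 (P(q, s) = 0² = 0)
1/(-28877 + 89*P(g, G)) = 1/(-28877 + 89*0) = 1/(-28877 + 0) = 1/(-28877) = -1/28877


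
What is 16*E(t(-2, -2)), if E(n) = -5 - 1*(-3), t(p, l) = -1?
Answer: -32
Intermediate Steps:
E(n) = -2 (E(n) = -5 + 3 = -2)
16*E(t(-2, -2)) = 16*(-2) = -32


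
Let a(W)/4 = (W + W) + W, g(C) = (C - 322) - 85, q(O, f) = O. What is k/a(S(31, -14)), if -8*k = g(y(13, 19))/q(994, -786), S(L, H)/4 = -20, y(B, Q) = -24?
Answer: -431/7633920 ≈ -5.6459e-5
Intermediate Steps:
S(L, H) = -80 (S(L, H) = 4*(-20) = -80)
g(C) = -407 + C (g(C) = (-322 + C) - 85 = -407 + C)
a(W) = 12*W (a(W) = 4*((W + W) + W) = 4*(2*W + W) = 4*(3*W) = 12*W)
k = 431/7952 (k = -(-407 - 24)/(8*994) = -(-431)/(8*994) = -⅛*(-431/994) = 431/7952 ≈ 0.054200)
k/a(S(31, -14)) = 431/(7952*((12*(-80)))) = (431/7952)/(-960) = (431/7952)*(-1/960) = -431/7633920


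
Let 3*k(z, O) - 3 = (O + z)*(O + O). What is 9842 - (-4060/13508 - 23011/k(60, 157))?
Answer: 2265066136750/230112157 ≈ 9843.3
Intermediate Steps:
k(z, O) = 1 + 2*O*(O + z)/3 (k(z, O) = 1 + ((O + z)*(O + O))/3 = 1 + ((O + z)*(2*O))/3 = 1 + (2*O*(O + z))/3 = 1 + 2*O*(O + z)/3)
9842 - (-4060/13508 - 23011/k(60, 157)) = 9842 - (-4060/13508 - 23011/(1 + (⅔)*157² + (⅔)*157*60)) = 9842 - (-4060*1/13508 - 23011/(1 + (⅔)*24649 + 6280)) = 9842 - (-1015/3377 - 23011/(1 + 49298/3 + 6280)) = 9842 - (-1015/3377 - 23011/68141/3) = 9842 - (-1015/3377 - 23011*3/68141) = 9842 - (-1015/3377 - 69033/68141) = 9842 - 1*(-302287556/230112157) = 9842 + 302287556/230112157 = 2265066136750/230112157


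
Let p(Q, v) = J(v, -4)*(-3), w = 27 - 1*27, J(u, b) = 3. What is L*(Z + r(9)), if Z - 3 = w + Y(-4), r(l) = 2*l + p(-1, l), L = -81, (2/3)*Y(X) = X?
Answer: -486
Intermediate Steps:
Y(X) = 3*X/2
w = 0 (w = 27 - 27 = 0)
p(Q, v) = -9 (p(Q, v) = 3*(-3) = -9)
r(l) = -9 + 2*l (r(l) = 2*l - 9 = -9 + 2*l)
Z = -3 (Z = 3 + (0 + (3/2)*(-4)) = 3 + (0 - 6) = 3 - 6 = -3)
L*(Z + r(9)) = -81*(-3 + (-9 + 2*9)) = -81*(-3 + (-9 + 18)) = -81*(-3 + 9) = -81*6 = -486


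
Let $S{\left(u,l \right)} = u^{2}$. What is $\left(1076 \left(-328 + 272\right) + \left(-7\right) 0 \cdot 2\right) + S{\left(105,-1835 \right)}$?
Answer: $-49231$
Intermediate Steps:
$\left(1076 \left(-328 + 272\right) + \left(-7\right) 0 \cdot 2\right) + S{\left(105,-1835 \right)} = \left(1076 \left(-328 + 272\right) + \left(-7\right) 0 \cdot 2\right) + 105^{2} = \left(1076 \left(-56\right) + 0 \cdot 2\right) + 11025 = \left(-60256 + 0\right) + 11025 = -60256 + 11025 = -49231$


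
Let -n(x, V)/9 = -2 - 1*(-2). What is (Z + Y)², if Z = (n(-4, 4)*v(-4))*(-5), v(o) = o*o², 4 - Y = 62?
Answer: 3364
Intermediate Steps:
n(x, V) = 0 (n(x, V) = -9*(-2 - 1*(-2)) = -9*(-2 + 2) = -9*0 = 0)
Y = -58 (Y = 4 - 1*62 = 4 - 62 = -58)
v(o) = o³
Z = 0 (Z = (0*(-4)³)*(-5) = (0*(-64))*(-5) = 0*(-5) = 0)
(Z + Y)² = (0 - 58)² = (-58)² = 3364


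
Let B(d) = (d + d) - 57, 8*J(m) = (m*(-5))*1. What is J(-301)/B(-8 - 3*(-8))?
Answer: -301/40 ≈ -7.5250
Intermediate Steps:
J(m) = -5*m/8 (J(m) = ((m*(-5))*1)/8 = (-5*m*1)/8 = (-5*m)/8 = -5*m/8)
B(d) = -57 + 2*d (B(d) = 2*d - 57 = -57 + 2*d)
J(-301)/B(-8 - 3*(-8)) = (-5/8*(-301))/(-57 + 2*(-8 - 3*(-8))) = 1505/(8*(-57 + 2*(-8 + 24))) = 1505/(8*(-57 + 2*16)) = 1505/(8*(-57 + 32)) = (1505/8)/(-25) = (1505/8)*(-1/25) = -301/40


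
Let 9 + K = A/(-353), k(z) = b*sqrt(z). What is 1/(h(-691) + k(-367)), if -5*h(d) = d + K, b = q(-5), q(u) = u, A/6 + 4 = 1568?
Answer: 452694260/94366231631 + 15576125*I*sqrt(367)/94366231631 ≈ 0.0047972 + 0.0031621*I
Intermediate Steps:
A = 9384 (A = -24 + 6*1568 = -24 + 9408 = 9384)
b = -5
k(z) = -5*sqrt(z)
K = -12561/353 (K = -9 + 9384/(-353) = -9 + 9384*(-1/353) = -9 - 9384/353 = -12561/353 ≈ -35.584)
h(d) = 12561/1765 - d/5 (h(d) = -(d - 12561/353)/5 = -(-12561/353 + d)/5 = 12561/1765 - d/5)
1/(h(-691) + k(-367)) = 1/((12561/1765 - 1/5*(-691)) - 5*I*sqrt(367)) = 1/((12561/1765 + 691/5) - 5*I*sqrt(367)) = 1/(256484/1765 - 5*I*sqrt(367))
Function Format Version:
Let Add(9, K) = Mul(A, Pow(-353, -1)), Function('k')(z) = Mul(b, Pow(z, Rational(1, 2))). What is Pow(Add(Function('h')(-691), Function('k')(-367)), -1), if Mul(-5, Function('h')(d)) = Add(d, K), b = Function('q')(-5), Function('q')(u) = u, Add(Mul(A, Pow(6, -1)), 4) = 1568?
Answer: Add(Rational(452694260, 94366231631), Mul(Rational(15576125, 94366231631), I, Pow(367, Rational(1, 2)))) ≈ Add(0.0047972, Mul(0.0031621, I))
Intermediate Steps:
A = 9384 (A = Add(-24, Mul(6, 1568)) = Add(-24, 9408) = 9384)
b = -5
Function('k')(z) = Mul(-5, Pow(z, Rational(1, 2)))
K = Rational(-12561, 353) (K = Add(-9, Mul(9384, Pow(-353, -1))) = Add(-9, Mul(9384, Rational(-1, 353))) = Add(-9, Rational(-9384, 353)) = Rational(-12561, 353) ≈ -35.584)
Function('h')(d) = Add(Rational(12561, 1765), Mul(Rational(-1, 5), d)) (Function('h')(d) = Mul(Rational(-1, 5), Add(d, Rational(-12561, 353))) = Mul(Rational(-1, 5), Add(Rational(-12561, 353), d)) = Add(Rational(12561, 1765), Mul(Rational(-1, 5), d)))
Pow(Add(Function('h')(-691), Function('k')(-367)), -1) = Pow(Add(Add(Rational(12561, 1765), Mul(Rational(-1, 5), -691)), Mul(-5, Pow(-367, Rational(1, 2)))), -1) = Pow(Add(Add(Rational(12561, 1765), Rational(691, 5)), Mul(-5, Mul(I, Pow(367, Rational(1, 2))))), -1) = Pow(Add(Rational(256484, 1765), Mul(-5, I, Pow(367, Rational(1, 2)))), -1)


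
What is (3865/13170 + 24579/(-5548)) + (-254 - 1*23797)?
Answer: -175764052757/7306716 ≈ -24055.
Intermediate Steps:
(3865/13170 + 24579/(-5548)) + (-254 - 1*23797) = (3865*(1/13170) + 24579*(-1/5548)) + (-254 - 23797) = (773/2634 - 24579/5548) - 24051 = -30226241/7306716 - 24051 = -175764052757/7306716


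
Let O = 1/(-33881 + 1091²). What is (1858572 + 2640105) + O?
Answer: 5202270082801/1156400 ≈ 4.4987e+6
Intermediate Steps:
O = 1/1156400 (O = 1/(-33881 + 1190281) = 1/1156400 ≈ 8.6475e-7)
(1858572 + 2640105) + O = (1858572 + 2640105) + 1/1156400 = 4498677 + 1/1156400 = 5202270082801/1156400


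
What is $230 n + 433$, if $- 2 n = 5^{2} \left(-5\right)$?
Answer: $14808$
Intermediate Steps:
$n = \frac{125}{2}$ ($n = - \frac{5^{2} \left(-5\right)}{2} = - \frac{25 \left(-5\right)}{2} = \left(- \frac{1}{2}\right) \left(-125\right) = \frac{125}{2} \approx 62.5$)
$230 n + 433 = 230 \cdot \frac{125}{2} + 433 = 14375 + 433 = 14808$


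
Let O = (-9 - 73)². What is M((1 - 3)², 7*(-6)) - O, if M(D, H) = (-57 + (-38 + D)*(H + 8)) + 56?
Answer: -5569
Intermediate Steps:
O = 6724 (O = (-82)² = 6724)
M(D, H) = -1 + (-38 + D)*(8 + H) (M(D, H) = (-57 + (-38 + D)*(8 + H)) + 56 = -1 + (-38 + D)*(8 + H))
M((1 - 3)², 7*(-6)) - O = (-305 - 266*(-6) + 8*(1 - 3)² + (1 - 3)²*(7*(-6))) - 1*6724 = (-305 - 38*(-42) + 8*(-2)² + (-2)²*(-42)) - 6724 = (-305 + 1596 + 8*4 + 4*(-42)) - 6724 = (-305 + 1596 + 32 - 168) - 6724 = 1155 - 6724 = -5569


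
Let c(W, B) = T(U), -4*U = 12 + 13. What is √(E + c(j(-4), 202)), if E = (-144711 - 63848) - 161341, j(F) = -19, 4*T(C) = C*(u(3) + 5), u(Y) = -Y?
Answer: 5*I*√236738/4 ≈ 608.2*I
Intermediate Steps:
U = -25/4 (U = -(12 + 13)/4 = -¼*25 = -25/4 ≈ -6.2500)
T(C) = C/2 (T(C) = (C*(-1*3 + 5))/4 = (C*(-3 + 5))/4 = (C*2)/4 = (2*C)/4 = C/2)
c(W, B) = -25/8 (c(W, B) = (½)*(-25/4) = -25/8)
E = -369900 (E = -208559 - 161341 = -369900)
√(E + c(j(-4), 202)) = √(-369900 - 25/8) = √(-2959225/8) = 5*I*√236738/4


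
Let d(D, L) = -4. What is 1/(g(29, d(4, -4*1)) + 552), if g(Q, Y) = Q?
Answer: 1/581 ≈ 0.0017212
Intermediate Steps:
1/(g(29, d(4, -4*1)) + 552) = 1/(29 + 552) = 1/581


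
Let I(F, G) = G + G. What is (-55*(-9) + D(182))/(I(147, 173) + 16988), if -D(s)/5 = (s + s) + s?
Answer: -745/5778 ≈ -0.12894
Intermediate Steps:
I(F, G) = 2*G
D(s) = -15*s (D(s) = -5*((s + s) + s) = -5*(2*s + s) = -15*s)
(-55*(-9) + D(182))/(I(147, 173) + 16988) = (-55*(-9) - 15*182)/(2*173 + 16988) = (495 - 2730)/(346 + 16988) = -2235/17334 = -2235*1/17334 = -745/5778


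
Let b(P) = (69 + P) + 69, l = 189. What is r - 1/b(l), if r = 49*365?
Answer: 5848394/327 ≈ 17885.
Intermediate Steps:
r = 17885
b(P) = 138 + P
r - 1/b(l) = 17885 - 1/(138 + 189) = 17885 - 1/327 = 5848394/327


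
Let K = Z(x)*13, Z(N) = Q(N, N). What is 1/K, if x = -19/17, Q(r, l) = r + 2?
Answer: 17/195 ≈ 0.087179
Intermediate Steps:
Q(r, l) = 2 + r
x = -19/17 (x = -19*1/17 = -19/17 ≈ -1.1176)
Z(N) = 2 + N
K = 195/17 (K = (2 - 19/17)*13 = (15/17)*13 = 195/17 ≈ 11.471)
1/K = 1/(195/17) = 17/195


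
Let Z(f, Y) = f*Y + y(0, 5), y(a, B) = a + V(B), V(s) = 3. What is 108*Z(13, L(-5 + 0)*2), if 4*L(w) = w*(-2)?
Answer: 7344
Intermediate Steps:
L(w) = -w/2 (L(w) = (w*(-2))/4 = (-2*w)/4 = -w/2)
y(a, B) = 3 + a (y(a, B) = a + 3 = 3 + a)
Z(f, Y) = 3 + Y*f (Z(f, Y) = f*Y + (3 + 0) = Y*f + 3 = 3 + Y*f)
108*Z(13, L(-5 + 0)*2) = 108*(3 + (-(-5 + 0)/2*2)*13) = 108*(3 + (-½*(-5)*2)*13) = 108*(3 + ((5/2)*2)*13) = 108*(3 + 5*13) = 108*(3 + 65) = 108*68 = 7344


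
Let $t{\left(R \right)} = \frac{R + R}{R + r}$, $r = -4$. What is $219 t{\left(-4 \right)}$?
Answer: $219$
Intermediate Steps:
$t{\left(R \right)} = \frac{2 R}{-4 + R}$ ($t{\left(R \right)} = \frac{R + R}{R - 4} = \frac{2 R}{-4 + R}$)
$219 t{\left(-4 \right)} = 219 \cdot 2 \left(-4\right) \frac{1}{-4 - 4} = 219 \cdot 2 \left(-4\right) \frac{1}{-8} = 219 \cdot 2 \left(-4\right) \left(- \frac{1}{8}\right) = 219 \cdot 1 = 219$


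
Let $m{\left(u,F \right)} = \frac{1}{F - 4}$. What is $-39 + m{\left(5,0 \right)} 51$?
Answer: $- \frac{207}{4} \approx -51.75$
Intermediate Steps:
$m{\left(u,F \right)} = \frac{1}{-4 + F}$
$-39 + m{\left(5,0 \right)} 51 = -39 + \frac{1}{-4 + 0} \cdot 51 = -39 + \frac{1}{-4} \cdot 51 = -39 - \frac{51}{4} = - \frac{207}{4}$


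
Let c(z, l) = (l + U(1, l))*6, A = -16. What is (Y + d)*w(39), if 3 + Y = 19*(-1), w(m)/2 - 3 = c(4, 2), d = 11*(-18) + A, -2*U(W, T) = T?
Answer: -4248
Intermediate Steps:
U(W, T) = -T/2
d = -214 (d = 11*(-18) - 16 = -198 - 16 = -214)
c(z, l) = 3*l (c(z, l) = (l - l/2)*6 = (l/2)*6 = 3*l)
w(m) = 18 (w(m) = 6 + 2*(3*2) = 6 + 2*6 = 6 + 12 = 18)
Y = -22 (Y = -3 + 19*(-1) = -3 - 19 = -22)
(Y + d)*w(39) = (-22 - 214)*18 = -236*18 = -4248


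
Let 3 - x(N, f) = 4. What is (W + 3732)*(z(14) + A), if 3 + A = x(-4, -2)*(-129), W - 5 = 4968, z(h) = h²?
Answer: 2803010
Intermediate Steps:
x(N, f) = -1 (x(N, f) = 3 - 1*4 = 3 - 4 = -1)
W = 4973 (W = 5 + 4968 = 4973)
A = 126 (A = -3 - 1*(-129) = -3 + 129 = 126)
(W + 3732)*(z(14) + A) = (4973 + 3732)*(14² + 126) = 8705*(196 + 126) = 8705*322 = 2803010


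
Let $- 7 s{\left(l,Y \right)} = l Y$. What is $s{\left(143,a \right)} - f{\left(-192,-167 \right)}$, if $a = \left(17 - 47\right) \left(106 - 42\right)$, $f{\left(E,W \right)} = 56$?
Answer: $\frac{274168}{7} \approx 39167.0$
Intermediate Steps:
$a = -1920$ ($a = \left(-30\right) 64 = -1920$)
$s{\left(l,Y \right)} = - \frac{Y l}{7}$ ($s{\left(l,Y \right)} = - \frac{l Y}{7} = - \frac{Y l}{7}$)
$s{\left(143,a \right)} - f{\left(-192,-167 \right)} = \left(- \frac{1}{7}\right) \left(-1920\right) 143 - 56 = \frac{274560}{7} - 56 = \frac{274168}{7}$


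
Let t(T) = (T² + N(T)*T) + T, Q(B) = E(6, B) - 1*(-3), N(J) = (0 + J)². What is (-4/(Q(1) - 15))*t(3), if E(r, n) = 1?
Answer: 156/11 ≈ 14.182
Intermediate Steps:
N(J) = J²
Q(B) = 4 (Q(B) = 1 - 1*(-3) = 1 + 3 = 4)
t(T) = T + T² + T³ (t(T) = (T² + T²*T) + T = (T² + T³) + T = T + T² + T³)
(-4/(Q(1) - 15))*t(3) = (-4/(4 - 15))*(3*(1 + 3 + 3²)) = (-4/(-11))*(3*(1 + 3 + 9)) = (-1/11*(-4))*(3*13) = (4/11)*39 = 156/11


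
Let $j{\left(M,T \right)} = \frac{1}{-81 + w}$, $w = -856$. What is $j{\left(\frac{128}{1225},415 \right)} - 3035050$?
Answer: $- \frac{2843841851}{937} \approx -3.035 \cdot 10^{6}$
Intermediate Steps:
$j{\left(M,T \right)} = - \frac{1}{937}$ ($j{\left(M,T \right)} = \frac{1}{-81 - 856} = \frac{1}{-937} = - \frac{1}{937}$)
$j{\left(\frac{128}{1225},415 \right)} - 3035050 = - \frac{1}{937} - 3035050 = - \frac{2843841851}{937}$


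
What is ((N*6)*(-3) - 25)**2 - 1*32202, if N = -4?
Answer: -29993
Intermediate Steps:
((N*6)*(-3) - 25)**2 - 1*32202 = (-4*6*(-3) - 25)**2 - 1*32202 = (-24*(-3) - 25)**2 - 32202 = (72 - 25)**2 - 32202 = 47**2 - 32202 = 2209 - 32202 = -29993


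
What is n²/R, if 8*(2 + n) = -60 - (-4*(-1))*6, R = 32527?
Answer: 625/130108 ≈ 0.0048037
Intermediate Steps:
n = -25/2 (n = -2 + (-60 - (-4*(-1))*6)/8 = -2 + (-60 - 4*6)/8 = -2 + (-60 - 1*24)/8 = -2 + (-60 - 24)/8 = -2 + (⅛)*(-84) = -2 - 21/2 = -25/2 ≈ -12.500)
n²/R = (-25/2)²/32527 = (625/4)*(1/32527) = 625/130108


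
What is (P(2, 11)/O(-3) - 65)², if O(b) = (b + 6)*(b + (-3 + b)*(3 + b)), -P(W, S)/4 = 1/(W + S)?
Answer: 57775201/13689 ≈ 4220.6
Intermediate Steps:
P(W, S) = -4/(S + W) (P(W, S) = -4/(W + S) = -4/(S + W))
O(b) = (6 + b)*(b + (-3 + b)*(3 + b))
(P(2, 11)/O(-3) - 65)² = ((-4/(11 + 2))/(-54 + (-3)³ - 3*(-3) + 7*(-3)²) - 65)² = ((-4/13)/(-54 - 27 + 9 + 7*9) - 65)² = ((-4*1/13)/(-54 - 27 + 9 + 63) - 65)² = (-4/13/(-9) - 65)² = (-4/13*(-⅑) - 65)² = (4/117 - 65)² = (-7601/117)² = 57775201/13689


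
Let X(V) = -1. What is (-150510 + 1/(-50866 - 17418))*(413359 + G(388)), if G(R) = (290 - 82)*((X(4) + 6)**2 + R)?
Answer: -5131137958392183/68284 ≈ -7.5144e+10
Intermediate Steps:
G(R) = 5200 + 208*R (G(R) = (290 - 82)*((-1 + 6)**2 + R) = 208*(5**2 + R) = 208*(25 + R) = 5200 + 208*R)
(-150510 + 1/(-50866 - 17418))*(413359 + G(388)) = (-150510 + 1/(-50866 - 17418))*(413359 + (5200 + 208*388)) = (-150510 + 1/(-68284))*(413359 + (5200 + 80704)) = (-150510 - 1/68284)*(413359 + 85904) = -10277424841/68284*499263 = -5131137958392183/68284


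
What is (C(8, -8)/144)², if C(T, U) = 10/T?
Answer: 25/331776 ≈ 7.5352e-5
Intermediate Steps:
(C(8, -8)/144)² = ((10/8)/144)² = ((10*(⅛))*(1/144))² = ((5/4)*(1/144))² = (5/576)² = 25/331776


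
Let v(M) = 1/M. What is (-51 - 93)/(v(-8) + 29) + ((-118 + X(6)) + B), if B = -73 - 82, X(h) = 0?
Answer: -21405/77 ≈ -277.99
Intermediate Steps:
B = -155
(-51 - 93)/(v(-8) + 29) + ((-118 + X(6)) + B) = (-51 - 93)/(1/(-8) + 29) + ((-118 + 0) - 155) = -144/(-1/8 + 29) + (-118 - 155) = -144/231/8 - 273 = -144*8/231 - 273 = -384/77 - 273 = -21405/77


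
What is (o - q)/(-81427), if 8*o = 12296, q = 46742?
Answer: 45205/81427 ≈ 0.55516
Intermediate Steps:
o = 1537 (o = (⅛)*12296 = 1537)
(o - q)/(-81427) = (1537 - 1*46742)/(-81427) = (1537 - 46742)*(-1/81427) = -45205*(-1/81427) = 45205/81427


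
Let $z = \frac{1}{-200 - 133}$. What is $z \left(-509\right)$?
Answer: $\frac{509}{333} \approx 1.5285$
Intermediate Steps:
$z = - \frac{1}{333}$ ($z = \frac{1}{-333} = - \frac{1}{333} \approx -0.003003$)
$z \left(-509\right) = \left(- \frac{1}{333}\right) \left(-509\right) = \frac{509}{333}$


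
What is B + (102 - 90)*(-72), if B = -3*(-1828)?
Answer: 4620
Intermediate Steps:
B = 5484
B + (102 - 90)*(-72) = 5484 + (102 - 90)*(-72) = 5484 + 12*(-72) = 5484 - 864 = 4620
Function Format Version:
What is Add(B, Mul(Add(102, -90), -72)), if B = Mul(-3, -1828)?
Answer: 4620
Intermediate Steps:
B = 5484
Add(B, Mul(Add(102, -90), -72)) = Add(5484, Mul(Add(102, -90), -72)) = Add(5484, Mul(12, -72)) = Add(5484, -864) = 4620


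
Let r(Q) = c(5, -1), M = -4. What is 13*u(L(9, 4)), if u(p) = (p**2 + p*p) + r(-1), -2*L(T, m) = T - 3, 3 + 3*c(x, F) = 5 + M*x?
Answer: 156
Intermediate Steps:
c(x, F) = 2/3 - 4*x/3 (c(x, F) = -1 + (5 - 4*x)/3 = -1 + (5/3 - 4*x/3) = 2/3 - 4*x/3)
r(Q) = -6 (r(Q) = 2/3 - 4/3*5 = 2/3 - 20/3 = -6)
L(T, m) = 3/2 - T/2 (L(T, m) = -(T - 3)/2 = -(-3 + T)/2 = 3/2 - T/2)
u(p) = -6 + 2*p**2 (u(p) = (p**2 + p*p) - 6 = (p**2 + p**2) - 6 = 2*p**2 - 6 = -6 + 2*p**2)
13*u(L(9, 4)) = 13*(-6 + 2*(3/2 - 1/2*9)**2) = 13*(-6 + 2*(3/2 - 9/2)**2) = 13*(-6 + 2*(-3)**2) = 13*(-6 + 2*9) = 13*(-6 + 18) = 13*12 = 156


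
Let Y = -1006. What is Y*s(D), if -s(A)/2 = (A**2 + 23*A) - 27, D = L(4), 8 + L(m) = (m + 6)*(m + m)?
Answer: 13707756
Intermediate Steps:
L(m) = -8 + 2*m*(6 + m) (L(m) = -8 + (m + 6)*(m + m) = -8 + (6 + m)*(2*m) = -8 + 2*m*(6 + m))
D = 72 (D = -8 + 2*4**2 + 12*4 = -8 + 2*16 + 48 = -8 + 32 + 48 = 72)
s(A) = 54 - 46*A - 2*A**2 (s(A) = -2*((A**2 + 23*A) - 27) = -2*(-27 + A**2 + 23*A) = 54 - 46*A - 2*A**2)
Y*s(D) = -1006*(54 - 46*72 - 2*72**2) = -1006*(54 - 3312 - 2*5184) = -1006*(54 - 3312 - 10368) = -1006*(-13626) = 13707756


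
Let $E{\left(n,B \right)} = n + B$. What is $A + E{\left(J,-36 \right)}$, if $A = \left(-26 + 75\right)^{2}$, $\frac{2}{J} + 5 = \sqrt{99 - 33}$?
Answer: $\frac{96975}{41} + \frac{2 \sqrt{66}}{41} \approx 2365.6$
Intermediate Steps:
$J = \frac{2}{-5 + \sqrt{66}}$ ($J = \frac{2}{-5 + \sqrt{99 - 33}} = \frac{2}{-5 + \sqrt{66}} \approx 0.6402$)
$E{\left(n,B \right)} = B + n$
$A = 2401$ ($A = 49^{2} = 2401$)
$A + E{\left(J,-36 \right)} = 2401 - \left(\frac{1466}{41} - \frac{2 \sqrt{66}}{41}\right) = \frac{96975}{41} + \frac{2 \sqrt{66}}{41}$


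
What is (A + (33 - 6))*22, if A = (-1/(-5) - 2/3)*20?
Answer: 1166/3 ≈ 388.67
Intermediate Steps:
A = -28/3 (A = (-1*(-⅕) - 2*⅓)*20 = (⅕ - ⅔)*20 = -7/15*20 = -28/3 ≈ -9.3333)
(A + (33 - 6))*22 = (-28/3 + (33 - 6))*22 = (-28/3 + 27)*22 = (53/3)*22 = 1166/3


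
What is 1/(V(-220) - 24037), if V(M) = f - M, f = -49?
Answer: -1/23866 ≈ -4.1901e-5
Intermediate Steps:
V(M) = -49 - M
1/(V(-220) - 24037) = 1/((-49 - 1*(-220)) - 24037) = 1/((-49 + 220) - 24037) = 1/(171 - 24037) = 1/(-23866) = -1/23866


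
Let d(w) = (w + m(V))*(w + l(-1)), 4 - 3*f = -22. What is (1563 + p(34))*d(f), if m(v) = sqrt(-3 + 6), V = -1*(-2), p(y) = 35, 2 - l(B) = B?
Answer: 1454180/9 + 55930*sqrt(3)/3 ≈ 1.9387e+5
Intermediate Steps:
f = 26/3 (f = 4/3 - 1/3*(-22) = 4/3 + 22/3 = 26/3 ≈ 8.6667)
l(B) = 2 - B
V = 2
m(v) = sqrt(3)
d(w) = (3 + w)*(w + sqrt(3)) (d(w) = (w + sqrt(3))*(w + (2 - 1*(-1))) = (w + sqrt(3))*(w + (2 + 1)) = (w + sqrt(3))*(w + 3) = (w + sqrt(3))*(3 + w) = (3 + w)*(w + sqrt(3)))
(1563 + p(34))*d(f) = (1563 + 35)*((26/3)**2 + 3*(26/3) + 3*sqrt(3) + 26*sqrt(3)/3) = 1598*(676/9 + 26 + 3*sqrt(3) + 26*sqrt(3)/3) = 1598*(910/9 + 35*sqrt(3)/3) = 1454180/9 + 55930*sqrt(3)/3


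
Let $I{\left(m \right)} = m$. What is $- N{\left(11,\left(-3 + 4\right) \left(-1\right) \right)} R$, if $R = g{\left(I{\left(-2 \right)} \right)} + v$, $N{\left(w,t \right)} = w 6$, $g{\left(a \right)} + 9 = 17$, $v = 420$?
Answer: $-28248$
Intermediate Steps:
$g{\left(a \right)} = 8$ ($g{\left(a \right)} = -9 + 17 = 8$)
$N{\left(w,t \right)} = 6 w$
$R = 428$ ($R = 8 + 420 = 428$)
$- N{\left(11,\left(-3 + 4\right) \left(-1\right) \right)} R = - 6 \cdot 11 \cdot 428 = - 66 \cdot 428 = \left(-1\right) 28248 = -28248$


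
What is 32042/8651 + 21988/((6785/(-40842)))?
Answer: -337768427362/2552045 ≈ -1.3235e+5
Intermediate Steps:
32042/8651 + 21988/((6785/(-40842))) = 32042*(1/8651) + 21988/((6785*(-1/40842))) = 32042/8651 + 21988/(-6785/40842) = 32042/8651 + 21988*(-40842/6785) = 32042/8651 - 39044952/295 = -337768427362/2552045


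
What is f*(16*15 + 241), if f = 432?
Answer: 207792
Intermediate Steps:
f*(16*15 + 241) = 432*(16*15 + 241) = 432*(240 + 241) = 432*481 = 207792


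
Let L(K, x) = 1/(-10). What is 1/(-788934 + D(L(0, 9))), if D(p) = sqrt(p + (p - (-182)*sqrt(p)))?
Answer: 5/(-3944670 + sqrt(5)*sqrt(-1 + 91*I*sqrt(10))) ≈ -1.2675e-6 - 8.6338e-12*I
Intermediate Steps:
L(K, x) = -1/10
D(p) = sqrt(2*p + 182*sqrt(p)) (D(p) = sqrt(p + (p + 182*sqrt(p))) = sqrt(2*p + 182*sqrt(p)))
1/(-788934 + D(L(0, 9))) = 1/(-788934 + sqrt(2*(-1/10) + 182*sqrt(-1/10))) = 1/(-788934 + sqrt(-1/5 + 182*(I*sqrt(10)/10))) = 1/(-788934 + sqrt(-1/5 + 91*I*sqrt(10)/5))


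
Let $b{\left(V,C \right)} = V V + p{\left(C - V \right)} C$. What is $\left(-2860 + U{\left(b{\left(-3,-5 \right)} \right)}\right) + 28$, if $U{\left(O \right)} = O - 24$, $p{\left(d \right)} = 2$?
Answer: $-2857$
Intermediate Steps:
$b{\left(V,C \right)} = V^{2} + 2 C$ ($b{\left(V,C \right)} = V V + 2 C = V^{2} + 2 C$)
$U{\left(O \right)} = -24 + O$
$\left(-2860 + U{\left(b{\left(-3,-5 \right)} \right)}\right) + 28 = \left(-2860 - \left(34 - 9\right)\right) + 28 = \left(-2860 + \left(-24 + \left(9 - 10\right)\right)\right) + 28 = \left(-2860 - 25\right) + 28 = -2885 + 28 = -2857$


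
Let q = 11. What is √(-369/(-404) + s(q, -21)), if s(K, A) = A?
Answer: I*√819615/202 ≈ 4.4818*I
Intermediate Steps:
√(-369/(-404) + s(q, -21)) = √(-369/(-404) - 21) = √(-369*(-1/404) - 21) = √(369/404 - 21) = √(-8115/404) = I*√819615/202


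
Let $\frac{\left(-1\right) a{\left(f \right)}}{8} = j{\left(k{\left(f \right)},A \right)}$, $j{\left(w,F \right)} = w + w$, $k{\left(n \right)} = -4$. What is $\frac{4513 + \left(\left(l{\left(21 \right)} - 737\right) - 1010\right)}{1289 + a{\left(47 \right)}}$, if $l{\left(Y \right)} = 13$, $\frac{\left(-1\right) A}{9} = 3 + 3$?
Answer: $\frac{2779}{1353} \approx 2.054$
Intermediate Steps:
$A = -54$ ($A = - 9 \left(3 + 3\right) = \left(-9\right) 6 = -54$)
$j{\left(w,F \right)} = 2 w$
$a{\left(f \right)} = 64$ ($a{\left(f \right)} = - 8 \cdot 2 \left(-4\right) = \left(-8\right) \left(-8\right) = 64$)
$\frac{4513 + \left(\left(l{\left(21 \right)} - 737\right) - 1010\right)}{1289 + a{\left(47 \right)}} = \frac{4513 + \left(\left(13 - 737\right) - 1010\right)}{1289 + 64} = \frac{4513 - 1734}{1353} = \left(4513 - 1734\right) \frac{1}{1353} = 2779 \cdot \frac{1}{1353} = \frac{2779}{1353}$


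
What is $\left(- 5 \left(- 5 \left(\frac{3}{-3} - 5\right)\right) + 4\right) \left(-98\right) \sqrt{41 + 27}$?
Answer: $28616 \sqrt{17} \approx 1.1799 \cdot 10^{5}$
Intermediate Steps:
$\left(- 5 \left(- 5 \left(\frac{3}{-3} - 5\right)\right) + 4\right) \left(-98\right) \sqrt{41 + 27} = \left(- 5 \left(- 5 \left(3 \left(- \frac{1}{3}\right) - 5\right)\right) + 4\right) \left(-98\right) \sqrt{68} = \left(- 5 \left(- 5 \left(-1 - 5\right)\right) + 4\right) \left(-98\right) 2 \sqrt{17} = \left(- 5 \left(\left(-5\right) \left(-6\right)\right) + 4\right) \left(-98\right) 2 \sqrt{17} = \left(\left(-5\right) 30 + 4\right) \left(-98\right) 2 \sqrt{17} = \left(-150 + 4\right) \left(-98\right) 2 \sqrt{17} = \left(-146\right) \left(-98\right) 2 \sqrt{17} = 14308 \cdot 2 \sqrt{17} = 28616 \sqrt{17}$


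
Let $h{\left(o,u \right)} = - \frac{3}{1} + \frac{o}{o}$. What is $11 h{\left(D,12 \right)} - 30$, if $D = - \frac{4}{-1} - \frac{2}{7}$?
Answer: $-52$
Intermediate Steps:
$D = \frac{26}{7}$ ($D = \left(-4\right) \left(-1\right) - \frac{2}{7} = 4 - \frac{2}{7} = \frac{26}{7} \approx 3.7143$)
$h{\left(o,u \right)} = -2$ ($h{\left(o,u \right)} = \left(-3\right) 1 + 1 = -3 + 1 = -2$)
$11 h{\left(D,12 \right)} - 30 = 11 \left(-2\right) - 30 = -22 - 30 = -52$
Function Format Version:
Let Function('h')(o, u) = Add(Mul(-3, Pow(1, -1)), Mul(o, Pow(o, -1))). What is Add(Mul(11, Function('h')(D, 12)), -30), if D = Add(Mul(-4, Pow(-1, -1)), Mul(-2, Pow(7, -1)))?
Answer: -52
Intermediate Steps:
D = Rational(26, 7) (D = Add(Mul(-4, -1), Mul(-2, Rational(1, 7))) = Add(4, Rational(-2, 7)) = Rational(26, 7) ≈ 3.7143)
Function('h')(o, u) = -2 (Function('h')(o, u) = Add(Mul(-3, 1), 1) = Add(-3, 1) = -2)
Add(Mul(11, Function('h')(D, 12)), -30) = Add(Mul(11, -2), -30) = Add(-22, -30) = -52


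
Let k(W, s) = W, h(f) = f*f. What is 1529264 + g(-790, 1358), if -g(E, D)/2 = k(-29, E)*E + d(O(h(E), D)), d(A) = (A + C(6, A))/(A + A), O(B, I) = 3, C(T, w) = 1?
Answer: 4450328/3 ≈ 1.4834e+6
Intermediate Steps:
h(f) = f²
d(A) = (1 + A)/(2*A) (d(A) = (A + 1)/(A + A) = (1 + A)/((2*A)) = (1 + A)*(1/(2*A)) = (1 + A)/(2*A))
g(E, D) = -4/3 + 58*E (g(E, D) = -2*(-29*E + (½)*(1 + 3)/3) = -2*(-29*E + (½)*(⅓)*4) = -2*(-29*E + ⅔) = -2*(⅔ - 29*E) = -4/3 + 58*E)
1529264 + g(-790, 1358) = 1529264 + (-4/3 + 58*(-790)) = 1529264 + (-4/3 - 45820) = 1529264 - 137464/3 = 4450328/3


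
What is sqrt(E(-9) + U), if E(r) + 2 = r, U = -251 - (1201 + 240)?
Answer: I*sqrt(1703) ≈ 41.267*I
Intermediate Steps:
U = -1692 (U = -251 - 1*1441 = -251 - 1441 = -1692)
E(r) = -2 + r
sqrt(E(-9) + U) = sqrt((-2 - 9) - 1692) = sqrt(-11 - 1692) = sqrt(-1703) = I*sqrt(1703)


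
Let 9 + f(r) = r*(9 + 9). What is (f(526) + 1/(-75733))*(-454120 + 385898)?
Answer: -6981629414716/10819 ≈ -6.4531e+8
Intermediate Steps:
f(r) = -9 + 18*r (f(r) = -9 + r*(9 + 9) = -9 + r*18 = -9 + 18*r)
(f(526) + 1/(-75733))*(-454120 + 385898) = ((-9 + 18*526) + 1/(-75733))*(-454120 + 385898) = ((-9 + 9468) - 1/75733)*(-68222) = (9459 - 1/75733)*(-68222) = (716358446/75733)*(-68222) = -6981629414716/10819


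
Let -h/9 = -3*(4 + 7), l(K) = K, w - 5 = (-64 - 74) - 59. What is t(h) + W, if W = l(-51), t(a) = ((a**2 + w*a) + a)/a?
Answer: 55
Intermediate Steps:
w = -192 (w = 5 + ((-64 - 74) - 59) = 5 + (-138 - 59) = 5 - 197 = -192)
h = 297 (h = -(-27)*(4 + 7) = -(-27)*11 = -9*(-33) = 297)
t(a) = (a**2 - 191*a)/a (t(a) = ((a**2 - 192*a) + a)/a = (a**2 - 191*a)/a)
W = -51
t(h) + W = (-191 + 297) - 51 = 106 - 51 = 55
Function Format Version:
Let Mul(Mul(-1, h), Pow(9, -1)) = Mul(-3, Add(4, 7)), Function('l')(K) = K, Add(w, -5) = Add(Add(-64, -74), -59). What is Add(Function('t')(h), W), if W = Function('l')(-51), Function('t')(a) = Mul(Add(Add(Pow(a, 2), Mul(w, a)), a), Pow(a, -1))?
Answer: 55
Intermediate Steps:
w = -192 (w = Add(5, Add(Add(-64, -74), -59)) = Add(5, Add(-138, -59)) = Add(5, -197) = -192)
h = 297 (h = Mul(-9, Mul(-3, Add(4, 7))) = Mul(-9, Mul(-3, 11)) = Mul(-9, -33) = 297)
Function('t')(a) = Mul(Pow(a, -1), Add(Pow(a, 2), Mul(-191, a))) (Function('t')(a) = Mul(Add(Add(Pow(a, 2), Mul(-192, a)), a), Pow(a, -1)) = Mul(Add(Pow(a, 2), Mul(-191, a)), Pow(a, -1)) = Mul(Pow(a, -1), Add(Pow(a, 2), Mul(-191, a))))
W = -51
Add(Function('t')(h), W) = Add(Add(-191, 297), -51) = Add(106, -51) = 55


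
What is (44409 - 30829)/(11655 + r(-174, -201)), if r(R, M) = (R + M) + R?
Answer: 6790/5553 ≈ 1.2228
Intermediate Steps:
r(R, M) = M + 2*R (r(R, M) = (M + R) + R = M + 2*R)
(44409 - 30829)/(11655 + r(-174, -201)) = (44409 - 30829)/(11655 + (-201 + 2*(-174))) = 13580/(11655 + (-201 - 348)) = 13580/(11655 - 549) = 13580/11106 = 13580*(1/11106) = 6790/5553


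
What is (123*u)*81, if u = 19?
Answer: 189297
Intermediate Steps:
(123*u)*81 = (123*19)*81 = 2337*81 = 189297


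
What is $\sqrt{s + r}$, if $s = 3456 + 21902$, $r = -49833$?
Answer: $5 i \sqrt{979} \approx 156.44 i$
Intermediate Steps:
$s = 25358$
$\sqrt{s + r} = \sqrt{25358 - 49833} = \sqrt{-24475} = 5 i \sqrt{979}$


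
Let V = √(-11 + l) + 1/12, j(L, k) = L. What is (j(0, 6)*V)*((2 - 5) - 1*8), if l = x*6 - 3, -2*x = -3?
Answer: 0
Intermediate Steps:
x = 3/2 (x = -½*(-3) = 3/2 ≈ 1.5000)
l = 6 (l = (3/2)*6 - 3 = 9 - 3 = 6)
V = 1/12 + I*√5 (V = √(-11 + 6) + 1/12 = √(-5) + 1/12 = I*√5 + 1/12 = 1/12 + I*√5 ≈ 0.083333 + 2.2361*I)
(j(0, 6)*V)*((2 - 5) - 1*8) = (0*(1/12 + I*√5))*((2 - 5) - 1*8) = 0*(-3 - 8) = 0*(-11) = 0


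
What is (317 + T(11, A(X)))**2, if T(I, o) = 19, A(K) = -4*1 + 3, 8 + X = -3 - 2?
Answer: 112896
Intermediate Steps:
X = -13 (X = -8 + (-3 - 2) = -8 - 5 = -13)
A(K) = -1 (A(K) = -4 + 3 = -1)
(317 + T(11, A(X)))**2 = (317 + 19)**2 = 336**2 = 112896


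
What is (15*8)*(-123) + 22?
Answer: -14738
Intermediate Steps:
(15*8)*(-123) + 22 = 120*(-123) + 22 = -14760 + 22 = -14738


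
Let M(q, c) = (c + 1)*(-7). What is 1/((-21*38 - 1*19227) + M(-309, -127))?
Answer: -1/19143 ≈ -5.2238e-5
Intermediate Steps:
M(q, c) = -7 - 7*c (M(q, c) = (1 + c)*(-7) = -7 - 7*c)
1/((-21*38 - 1*19227) + M(-309, -127)) = 1/((-21*38 - 1*19227) + (-7 - 7*(-127))) = 1/((-798 - 19227) + (-7 + 889)) = 1/(-20025 + 882) = 1/(-19143) = -1/19143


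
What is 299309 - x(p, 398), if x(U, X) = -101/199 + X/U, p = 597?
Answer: 178687378/597 ≈ 2.9931e+5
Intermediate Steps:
x(U, X) = -101/199 + X/U (x(U, X) = -101*1/199 + X/U = -101/199 + X/U)
299309 - x(p, 398) = 299309 - (-101/199 + 398/597) = 299309 - (-101/199 + 398*(1/597)) = 299309 - (-101/199 + 2/3) = 299309 - 1*95/597 = 299309 - 95/597 = 178687378/597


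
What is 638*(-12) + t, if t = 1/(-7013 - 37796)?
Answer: -343057705/44809 ≈ -7656.0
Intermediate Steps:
t = -1/44809 (t = 1/(-44809) = -1/44809 ≈ -2.2317e-5)
638*(-12) + t = 638*(-12) - 1/44809 = -7656 - 1/44809 = -343057705/44809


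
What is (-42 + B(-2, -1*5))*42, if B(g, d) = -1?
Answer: -1806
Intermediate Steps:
(-42 + B(-2, -1*5))*42 = (-42 - 1)*42 = -43*42 = -1806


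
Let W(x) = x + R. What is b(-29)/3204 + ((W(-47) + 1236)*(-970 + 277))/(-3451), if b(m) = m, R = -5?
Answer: 375545767/1579572 ≈ 237.75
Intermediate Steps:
W(x) = -5 + x (W(x) = x - 5 = -5 + x)
b(-29)/3204 + ((W(-47) + 1236)*(-970 + 277))/(-3451) = -29/3204 + (((-5 - 47) + 1236)*(-970 + 277))/(-3451) = -29*1/3204 + ((-52 + 1236)*(-693))*(-1/3451) = -29/3204 + (1184*(-693))*(-1/3451) = -29/3204 - 820512*(-1/3451) = -29/3204 + 117216/493 = 375545767/1579572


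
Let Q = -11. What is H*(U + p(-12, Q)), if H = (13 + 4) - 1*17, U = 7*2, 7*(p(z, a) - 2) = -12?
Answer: 0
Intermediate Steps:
p(z, a) = 2/7 (p(z, a) = 2 + (⅐)*(-12) = 2 - 12/7 = 2/7)
U = 14
H = 0 (H = 17 - 17 = 0)
H*(U + p(-12, Q)) = 0*(14 + 2/7) = 0*(100/7) = 0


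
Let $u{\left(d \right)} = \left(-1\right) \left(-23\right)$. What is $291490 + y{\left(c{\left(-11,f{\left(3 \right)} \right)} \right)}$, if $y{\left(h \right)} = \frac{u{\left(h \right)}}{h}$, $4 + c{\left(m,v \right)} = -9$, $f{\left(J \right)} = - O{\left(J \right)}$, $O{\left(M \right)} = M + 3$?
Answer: $\frac{3789347}{13} \approx 2.9149 \cdot 10^{5}$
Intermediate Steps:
$O{\left(M \right)} = 3 + M$
$f{\left(J \right)} = -3 - J$ ($f{\left(J \right)} = - (3 + J) = -3 - J$)
$c{\left(m,v \right)} = -13$ ($c{\left(m,v \right)} = -4 - 9 = -13$)
$u{\left(d \right)} = 23$
$y{\left(h \right)} = \frac{23}{h}$
$291490 + y{\left(c{\left(-11,f{\left(3 \right)} \right)} \right)} = 291490 + \frac{23}{-13} = 291490 + 23 \left(- \frac{1}{13}\right) = 291490 - \frac{23}{13} = \frac{3789347}{13}$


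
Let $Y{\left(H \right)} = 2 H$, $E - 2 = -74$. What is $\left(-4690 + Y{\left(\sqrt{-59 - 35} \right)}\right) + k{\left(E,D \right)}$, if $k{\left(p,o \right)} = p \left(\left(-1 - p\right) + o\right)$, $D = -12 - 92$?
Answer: $-2314 + 2 i \sqrt{94} \approx -2314.0 + 19.391 i$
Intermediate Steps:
$E = -72$ ($E = 2 - 74 = -72$)
$D = -104$
$k{\left(p,o \right)} = p \left(-1 + o - p\right)$
$\left(-4690 + Y{\left(\sqrt{-59 - 35} \right)}\right) + k{\left(E,D \right)} = \left(-4690 + 2 \sqrt{-59 - 35}\right) - 72 \left(-1 - 104 - -72\right) = \left(-4690 + 2 \sqrt{-94}\right) - 72 \left(-1 - 104 + 72\right) = \left(-4690 + 2 i \sqrt{94}\right) - -2376 = \left(-4690 + 2 i \sqrt{94}\right) + 2376 = -2314 + 2 i \sqrt{94}$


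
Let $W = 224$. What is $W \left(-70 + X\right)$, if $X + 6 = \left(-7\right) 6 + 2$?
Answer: $-25984$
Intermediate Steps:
$X = -46$ ($X = -6 + \left(\left(-7\right) 6 + 2\right) = -6 + \left(-42 + 2\right) = -6 - 40 = -46$)
$W \left(-70 + X\right) = 224 \left(-70 - 46\right) = 224 \left(-116\right) = -25984$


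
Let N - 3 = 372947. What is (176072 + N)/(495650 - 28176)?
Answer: 274511/233737 ≈ 1.1744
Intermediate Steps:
N = 372950 (N = 3 + 372947 = 372950)
(176072 + N)/(495650 - 28176) = (176072 + 372950)/(495650 - 28176) = 549022/467474 = 549022*(1/467474) = 274511/233737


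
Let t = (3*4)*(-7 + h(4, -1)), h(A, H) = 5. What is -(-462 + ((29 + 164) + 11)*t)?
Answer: 5358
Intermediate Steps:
t = -24 (t = (3*4)*(-7 + 5) = 12*(-2) = -24)
-(-462 + ((29 + 164) + 11)*t) = -(-462 + ((29 + 164) + 11)*(-24)) = -(-462 + (193 + 11)*(-24)) = -(-462 + 204*(-24)) = -(-462 - 4896) = -1*(-5358) = 5358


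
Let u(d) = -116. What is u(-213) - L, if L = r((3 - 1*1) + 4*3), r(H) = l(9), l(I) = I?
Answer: -125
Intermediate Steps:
r(H) = 9
L = 9
u(-213) - L = -116 - 1*9 = -116 - 9 = -125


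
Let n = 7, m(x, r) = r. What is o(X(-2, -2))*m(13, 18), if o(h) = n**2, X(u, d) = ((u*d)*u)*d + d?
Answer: 882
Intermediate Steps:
X(u, d) = d + d**2*u**2 (X(u, d) = ((d*u)*u)*d + d = (d*u**2)*d + d = d**2*u**2 + d = d + d**2*u**2)
o(h) = 49 (o(h) = 7**2 = 49)
o(X(-2, -2))*m(13, 18) = 49*18 = 882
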